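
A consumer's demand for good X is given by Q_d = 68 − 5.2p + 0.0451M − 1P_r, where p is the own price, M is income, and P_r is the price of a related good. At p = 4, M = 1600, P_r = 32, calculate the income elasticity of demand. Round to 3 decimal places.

0.826

Q_d = 68 − 5.2(4) + 0.0451(1600) − 1(32) = 68 − 20.8 + 72.16 − 32 = 87.36.
∂Q_d/∂M = +0.0451, so E_I = 0.0451·(1600/87.36) ≈ 0.826.
E_I ∈ (0,1): normal good (necessity).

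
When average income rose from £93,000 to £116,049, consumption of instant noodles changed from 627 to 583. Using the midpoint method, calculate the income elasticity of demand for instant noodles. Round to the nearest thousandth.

%ΔQ = (583 − 627)/[(627+583)/2] = -44/605 ≈ -0.0727.
%ΔI = (116,049 − 93,000)/[(93,000+116,049)/2] = 23049/104524.5 ≈ 0.2205.
E_I = %ΔQ/%ΔI ≈ -0.330.
E_I < 0: inferior good.

-0.330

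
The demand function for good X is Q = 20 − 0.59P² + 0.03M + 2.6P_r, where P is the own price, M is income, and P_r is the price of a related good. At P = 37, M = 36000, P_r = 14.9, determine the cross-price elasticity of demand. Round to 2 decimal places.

0.12

Q = 20 − 0.59(37)² + 0.03(36000) + 2.6(14.9) = 20 − 807.71 + 1080 + 38.74 = 331.03.
∂Q/∂P_r = +2.6, so E_xy = 2.6·(14.9/331.03) ≈ 0.12.
E_xy > 0: the goods are substitutes.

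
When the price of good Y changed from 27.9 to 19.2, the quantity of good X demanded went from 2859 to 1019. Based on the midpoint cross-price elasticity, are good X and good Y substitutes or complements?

%ΔQ_x = (1019 − 2859)/[(2859+1019)/2] = -1840/1939 ≈ -0.9489.
%ΔP_y = (19.2 − 27.9)/[(27.9+19.2)/2] ≈ -0.3694.
E_xy = -0.9489/-0.3694 ≈ 2.569.
E_xy > 0, so the goods are substitutes.

substitutes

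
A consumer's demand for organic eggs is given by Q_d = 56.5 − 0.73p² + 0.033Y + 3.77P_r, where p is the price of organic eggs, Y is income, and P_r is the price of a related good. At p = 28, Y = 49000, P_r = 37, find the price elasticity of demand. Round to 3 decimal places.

-0.923

Substituting, Q_d = 56.5 − 0.73(28)² + 0.033(49000) + 3.77(37) = 56.5 − 572.32 + 1617 + 139.49 = 1240.67.
∂Q_d/∂p = −2·0.73·p = -40.88, so E_p = -40.88·(28/1240.67) ≈ -0.923.
|E_p| < 1: demand is inelastic.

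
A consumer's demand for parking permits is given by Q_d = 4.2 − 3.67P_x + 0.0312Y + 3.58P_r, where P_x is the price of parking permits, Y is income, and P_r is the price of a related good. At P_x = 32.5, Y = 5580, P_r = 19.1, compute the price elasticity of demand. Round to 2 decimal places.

-0.94

First evaluate Q_d: 4.2 − 3.67(32.5) + 0.0312(5580) + 3.58(19.1) = 4.2 − 119.275 + 174.096 + 68.378 = 127.399.
∂Q_d/∂P_x = −3.67, so E_p = (−3.67)·(32.5/127.399) ≈ -0.94.
|E_p| < 1: demand is inelastic.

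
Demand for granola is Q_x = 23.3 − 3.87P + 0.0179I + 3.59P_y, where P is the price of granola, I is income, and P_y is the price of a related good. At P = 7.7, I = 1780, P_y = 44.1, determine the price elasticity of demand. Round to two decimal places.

Q_x = 23.3 − 3.87(7.7) + 0.0179(1780) + 3.59(44.1) = 23.3 − 29.799 + 31.862 + 158.319 = 183.682.
∂Q_x/∂P = −3.87, so E_p = (−3.87)·(7.7/183.682) ≈ -0.16.
|E_p| < 1: demand is inelastic.

-0.16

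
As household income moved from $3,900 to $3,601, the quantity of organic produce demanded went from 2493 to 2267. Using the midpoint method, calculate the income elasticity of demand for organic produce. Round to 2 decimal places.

1.19

%ΔQ = (2267 − 2493)/[(2493+2267)/2] = -226/2380 ≈ -0.0950.
%ΔM = (3,601 − 3,900)/[(3,900+3,601)/2] = -299/3750.5 ≈ -0.0797.
E_I = %ΔQ/%ΔM ≈ 1.19.
E_I > 1: normal good (luxury).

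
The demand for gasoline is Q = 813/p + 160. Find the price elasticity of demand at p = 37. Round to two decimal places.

-0.12

At p = 37, Q = 181.973.
dQ/dp = −813/p² = −0.5939.
Point elasticity E = (dQ/dp)·(p/Q) = -0.5939 × 37/181.973 ≈ -0.12.
|E| < 1, so demand is inelastic at this price.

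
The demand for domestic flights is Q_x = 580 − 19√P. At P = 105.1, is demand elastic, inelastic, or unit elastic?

At P = 105.1, Q_x = 385.2152.
dQ_x/dP = −19/(2√P) = −19/(2·10.2518).
Point elasticity E = (dQ_x/dP)·(P/Q_x) = -0.9267 × 105.1/385.2152 ≈ -0.253.
|E| ≈ 0.253 < 1, so demand is inelastic.

inelastic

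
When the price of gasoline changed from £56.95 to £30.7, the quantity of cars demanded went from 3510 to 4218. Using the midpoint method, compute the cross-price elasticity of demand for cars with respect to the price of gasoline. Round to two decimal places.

-0.31

%ΔQ_x = (4218 − 3510)/[(3510+4218)/2] = 708/3864 ≈ 0.1832.
%ΔP_y = (30.7 − 56.95)/[(56.95+30.7)/2] ≈ -0.5990.
E_xy = 0.1832/-0.5990 ≈ -0.31.
E_xy < 0, so cars and gasoline are complements.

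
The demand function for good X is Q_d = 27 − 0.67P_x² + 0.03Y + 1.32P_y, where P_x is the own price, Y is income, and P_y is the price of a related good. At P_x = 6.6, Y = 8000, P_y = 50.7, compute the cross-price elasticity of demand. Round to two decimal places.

0.22

First evaluate Q_d: 27 − 0.67(6.6)² + 0.03(8000) + 1.32(50.7) = 27 − 29.1852 + 240 + 66.924 = 304.7388.
∂Q_d/∂P_y = +1.32, so E_xy = 1.32·(50.7/304.7388) ≈ 0.22.
E_xy > 0: the goods are substitutes.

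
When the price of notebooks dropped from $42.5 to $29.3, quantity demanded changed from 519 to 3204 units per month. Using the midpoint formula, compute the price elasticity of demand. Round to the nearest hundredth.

%Δq = (3204 − 519)/[(519 + 3204)/2] = 2685/1861.5 ≈ 1.4424.
%Δp = (29.3 − 42.5)/[(42.5 + 29.3)/2] = -13.2/35.9 ≈ -0.3677.
Arc elasticity E = %Δq/%Δp ≈ 1.4424/-0.3677 ≈ -3.92.
|E| > 1: demand is elastic over this range.

-3.92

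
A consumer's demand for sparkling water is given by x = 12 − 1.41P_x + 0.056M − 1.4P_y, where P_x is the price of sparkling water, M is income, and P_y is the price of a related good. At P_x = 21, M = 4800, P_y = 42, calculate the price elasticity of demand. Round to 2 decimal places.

Substituting, x = 12 − 1.41(21) + 0.056(4800) − 1.4(42) = 12 − 29.61 + 268.8 − 58.8 = 192.39.
∂x/∂P_x = −1.41, so E_p = (−1.41)·(21/192.39) ≈ -0.15.
|E_p| < 1: demand is inelastic.

-0.15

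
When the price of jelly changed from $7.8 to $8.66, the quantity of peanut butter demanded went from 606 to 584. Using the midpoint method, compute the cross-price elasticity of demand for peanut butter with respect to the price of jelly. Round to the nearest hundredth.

%ΔQ_x = (584 − 606)/[(606+584)/2] = -22/595 ≈ -0.0370.
%ΔP_y = (8.66 − 7.8)/[(7.8+8.66)/2] ≈ 0.1045.
E_xy = -0.0370/0.1045 ≈ -0.35.
E_xy < 0, so peanut butter and jelly are complements.

-0.35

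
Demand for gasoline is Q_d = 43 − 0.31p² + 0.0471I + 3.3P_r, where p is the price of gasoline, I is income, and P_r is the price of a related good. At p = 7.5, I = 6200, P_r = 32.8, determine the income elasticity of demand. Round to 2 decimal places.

0.69

First evaluate Q_d: 43 − 0.31(7.5)² + 0.0471(6200) + 3.3(32.8) = 43 − 17.4375 + 292.02 + 108.24 = 425.8225.
∂Q_d/∂I = +0.0471, so E_I = 0.0471·(6200/425.8225) ≈ 0.69.
E_I ∈ (0,1): normal good (necessity).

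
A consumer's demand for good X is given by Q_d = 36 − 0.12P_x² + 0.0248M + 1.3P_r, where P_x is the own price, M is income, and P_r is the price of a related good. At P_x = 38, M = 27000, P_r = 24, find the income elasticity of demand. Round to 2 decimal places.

At the given point, Q_d = 36 − 0.12(38)² + 0.0248(27000) + 1.3(24) = 36 − 173.28 + 669.6 + 31.2 = 563.52.
∂Q_d/∂M = +0.0248, so E_I = 0.0248·(27000/563.52) ≈ 1.19.
E_I > 1: normal good (luxury).

1.19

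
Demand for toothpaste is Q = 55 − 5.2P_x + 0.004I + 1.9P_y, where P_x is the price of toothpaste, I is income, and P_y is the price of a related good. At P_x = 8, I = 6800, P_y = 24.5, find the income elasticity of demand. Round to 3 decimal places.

0.312

Q = 55 − 5.2(8) + 0.004(6800) + 1.9(24.5) = 55 − 41.6 + 27.2 + 46.55 = 87.15.
∂Q/∂I = +0.004, so E_I = 0.004·(6800/87.15) ≈ 0.312.
E_I ∈ (0,1): normal good (necessity).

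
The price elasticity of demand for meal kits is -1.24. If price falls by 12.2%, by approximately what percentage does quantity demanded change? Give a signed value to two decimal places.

%ΔQ ≈ E × %ΔP = (-1.24) × (-12.2%) ≈ 15.13%.

15.13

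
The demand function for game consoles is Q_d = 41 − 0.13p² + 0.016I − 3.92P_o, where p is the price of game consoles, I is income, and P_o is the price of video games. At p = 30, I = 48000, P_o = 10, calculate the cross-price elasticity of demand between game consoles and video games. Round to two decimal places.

-0.06

At the given point, Q_d = 41 − 0.13(30)² + 0.016(48000) − 3.92(10) = 41 − 117 + 768 − 39.2 = 652.8.
∂Q_d/∂P_o = −3.92, so E_xy = -3.92·(10/652.8) ≈ -0.06.
E_xy < 0: the goods are complements.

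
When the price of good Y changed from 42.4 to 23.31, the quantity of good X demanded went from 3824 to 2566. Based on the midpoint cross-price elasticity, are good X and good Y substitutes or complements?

%ΔQ_x = (2566 − 3824)/[(3824+2566)/2] = -1258/3195 ≈ -0.3937.
%ΔP_y = (23.31 − 42.4)/[(42.4+23.31)/2] ≈ -0.5810.
E_xy = -0.3937/-0.5810 ≈ 0.678.
E_xy > 0, so the goods are substitutes.

substitutes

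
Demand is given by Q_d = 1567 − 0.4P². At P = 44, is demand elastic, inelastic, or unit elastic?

At P = 44, Q_d = 792.6.
dQ_d/dP = −2·0.4·P = −35.2.
Point elasticity E = (dQ_d/dP)·(P/Q_d) = -35.2 × 44/792.6 ≈ -1.954.
|E| ≈ 1.954 > 1, so demand is elastic.

elastic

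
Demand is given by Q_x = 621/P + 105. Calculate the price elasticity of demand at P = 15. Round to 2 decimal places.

-0.28

At P = 15, Q_x = 146.4.
dQ_x/dP = −621/P² = −2.76.
Point elasticity E = (dQ_x/dP)·(P/Q_x) = -2.76 × 15/146.4 ≈ -0.28.
|E| < 1, so demand is inelastic at this price.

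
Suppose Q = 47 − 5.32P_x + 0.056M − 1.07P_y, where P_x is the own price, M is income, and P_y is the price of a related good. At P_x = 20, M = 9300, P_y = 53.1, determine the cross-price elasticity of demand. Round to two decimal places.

At the given point, Q = 47 − 5.32(20) + 0.056(9300) − 1.07(53.1) = 47 − 106.4 + 520.8 − 56.817 = 404.583.
∂Q/∂P_y = −1.07, so E_xy = -1.07·(53.1/404.583) ≈ -0.14.
E_xy < 0: the goods are complements.

-0.14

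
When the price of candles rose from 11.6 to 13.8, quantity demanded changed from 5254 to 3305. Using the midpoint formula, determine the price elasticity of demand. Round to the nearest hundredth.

%ΔQ = (3305 − 5254)/[(5254 + 3305)/2] = -1949/4279.5 ≈ -0.4554.
%ΔP = (13.8 − 11.6)/[(11.6 + 13.8)/2] = 2.2/12.7 ≈ 0.1732.
Arc elasticity E = %ΔQ/%ΔP ≈ -0.4554/0.1732 ≈ -2.63.
|E| > 1: demand is elastic over this range.

-2.63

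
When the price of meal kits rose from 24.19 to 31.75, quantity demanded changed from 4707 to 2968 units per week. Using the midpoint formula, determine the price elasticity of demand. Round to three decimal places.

-1.677

%ΔQ = (2968 − 4707)/[(4707 + 2968)/2] = -1739/3837.5 ≈ -0.4532.
%ΔP = (31.75 − 24.19)/[(24.19 + 31.75)/2] = 7.56/27.97 ≈ 0.2703.
Arc elasticity E = %ΔQ/%ΔP ≈ -0.4532/0.2703 ≈ -1.677.
|E| > 1: demand is elastic over this range.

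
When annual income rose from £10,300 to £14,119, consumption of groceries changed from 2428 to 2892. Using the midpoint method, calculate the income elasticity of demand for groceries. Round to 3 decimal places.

%ΔQ = (2892 − 2428)/[(2428+2892)/2] = 464/2660 ≈ 0.1744.
%ΔY = (14,119 − 10,300)/[(10,300+14,119)/2] = 3819/12209.5 ≈ 0.3128.
E_I = %ΔQ/%ΔY ≈ 0.558.
E_I ∈ (0,1): normal good (necessity).

0.558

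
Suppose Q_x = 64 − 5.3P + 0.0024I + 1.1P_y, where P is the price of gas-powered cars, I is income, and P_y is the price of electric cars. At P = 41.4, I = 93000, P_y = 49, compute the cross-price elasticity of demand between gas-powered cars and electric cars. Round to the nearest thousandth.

0.443

Evaluating quantity at (P, I, P_y) gives Q_x = 64 − 5.3(41.4) + 0.0024(93000) + 1.1(49) = 64 − 219.42 + 223.2 + 53.9 = 121.68.
∂Q_x/∂P_y = +1.1, so E_xy = 1.1·(49/121.68) ≈ 0.443.
E_xy > 0: the goods are substitutes.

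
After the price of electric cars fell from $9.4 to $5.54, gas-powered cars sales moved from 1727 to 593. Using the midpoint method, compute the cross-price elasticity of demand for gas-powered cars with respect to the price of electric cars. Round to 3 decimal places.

1.892

%ΔQ_x = (593 − 1727)/[(1727+593)/2] = -1134/1160 ≈ -0.9776.
%ΔP_y = (5.54 − 9.4)/[(9.4+5.54)/2] ≈ -0.5167.
E_xy = -0.9776/-0.5167 ≈ 1.892.
E_xy > 0, so gas-powered cars and electric cars are substitutes.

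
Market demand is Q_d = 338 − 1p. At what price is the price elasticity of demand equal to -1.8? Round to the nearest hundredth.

217.29

Set −bp/(a − bp) = −1.8 ⇒ bp = 1.8(a − bp) ⇒ bp(1+1.8) = 1.8·a.
p = 1.8·338/(1·2.8) ≈ 217.29.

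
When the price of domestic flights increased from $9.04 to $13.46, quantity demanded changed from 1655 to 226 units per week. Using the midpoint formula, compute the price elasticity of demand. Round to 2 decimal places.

-3.87

%Δq = (226 − 1655)/[(1655 + 226)/2] = -1429/940.5 ≈ -1.5194.
%Δp = (13.46 − 9.04)/[(9.04 + 13.46)/2] = 4.42/11.25 ≈ 0.3929.
Arc elasticity E = %Δq/%Δp ≈ -1.5194/0.3929 ≈ -3.87.
|E| > 1: demand is elastic over this range.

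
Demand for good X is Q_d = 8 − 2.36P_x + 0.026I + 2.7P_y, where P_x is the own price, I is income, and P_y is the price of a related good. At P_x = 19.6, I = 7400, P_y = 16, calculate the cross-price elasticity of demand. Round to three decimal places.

0.219

First evaluate Q_d: 8 − 2.36(19.6) + 0.026(7400) + 2.7(16) = 8 − 46.256 + 192.4 + 43.2 = 197.344.
∂Q_d/∂P_y = +2.7, so E_xy = 2.7·(16/197.344) ≈ 0.219.
E_xy > 0: the goods are substitutes.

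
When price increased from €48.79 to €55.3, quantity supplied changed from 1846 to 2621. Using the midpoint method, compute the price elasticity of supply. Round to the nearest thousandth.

%ΔQ = (2621 − 1846)/[(1846 + 2621)/2] = 775/2233.5 ≈ 0.3470.
%Δp = (55.3 − 48.79)/[(48.79 + 55.3)/2] = 6.51/52.045 ≈ 0.1251.
Arc elasticity E = %ΔQ/%Δp ≈ 0.3470/0.1251 ≈ 2.774.
|E| > 1: supply is elastic over this range.

2.774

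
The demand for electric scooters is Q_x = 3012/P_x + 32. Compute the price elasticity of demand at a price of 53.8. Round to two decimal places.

-0.64

At P_x = 53.8, Q_x = 87.9851.
dQ_x/dP_x = −3012/P_x² = −1.0406.
Point elasticity E = (dQ_x/dP_x)·(P_x/Q_x) = -1.0406 × 53.8/87.9851 ≈ -0.64.
|E| < 1, so demand is inelastic at this price.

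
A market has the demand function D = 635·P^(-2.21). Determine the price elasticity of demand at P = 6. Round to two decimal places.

-2.21

For a Cobb–Douglas (constant-elasticity) form D = A·P^α·…, the elasticity with respect to P equals the exponent α at every point.
Here the exponent on P is -2.21, so the price elasticity of demand is -2.21.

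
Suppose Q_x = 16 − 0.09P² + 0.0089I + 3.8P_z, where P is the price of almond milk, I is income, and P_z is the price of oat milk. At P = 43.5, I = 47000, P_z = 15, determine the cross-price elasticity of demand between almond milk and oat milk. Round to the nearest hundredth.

Substituting, Q_x = 16 − 0.09(43.5)² + 0.0089(47000) + 3.8(15) = 16 − 170.3025 + 418.3 + 57 = 320.9975.
∂Q_x/∂P_z = +3.8, so E_xy = 3.8·(15/320.9975) ≈ 0.18.
E_xy > 0: the goods are substitutes.

0.18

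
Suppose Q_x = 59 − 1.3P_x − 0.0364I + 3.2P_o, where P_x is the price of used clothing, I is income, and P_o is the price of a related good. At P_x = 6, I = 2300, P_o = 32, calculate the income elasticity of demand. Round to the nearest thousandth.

-1.198

Evaluating quantity at (P_x, I, P_o) gives Q_x = 59 − 1.3(6) − 0.0364(2300) + 3.2(32) = 59 − 7.8 − 83.72 + 102.4 = 69.88.
∂Q_x/∂I = −0.0364, so E_I = -0.0364·(2300/69.88) ≈ -1.198.
E_I < 0: inferior good.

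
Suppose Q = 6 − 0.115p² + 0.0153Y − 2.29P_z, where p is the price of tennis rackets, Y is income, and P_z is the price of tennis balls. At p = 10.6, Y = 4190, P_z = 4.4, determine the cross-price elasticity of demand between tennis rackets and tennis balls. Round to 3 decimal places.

-0.214

Evaluating quantity at (p, Y, P_z) gives Q = 6 − 0.115(10.6)² + 0.0153(4190) − 2.29(4.4) = 6 − 12.9214 + 64.107 − 10.076 = 47.1096.
∂Q/∂P_z = −2.29, so E_xy = -2.29·(4.4/47.1096) ≈ -0.214.
E_xy < 0: the goods are complements.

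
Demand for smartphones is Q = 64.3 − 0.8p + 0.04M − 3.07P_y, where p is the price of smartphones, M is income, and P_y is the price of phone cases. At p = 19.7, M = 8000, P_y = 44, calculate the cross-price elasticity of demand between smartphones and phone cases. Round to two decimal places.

-0.58

First evaluate Q: 64.3 − 0.8(19.7) + 0.04(8000) − 3.07(44) = 64.3 − 15.76 + 320 − 135.08 = 233.46.
∂Q/∂P_y = −3.07, so E_xy = -3.07·(44/233.46) ≈ -0.58.
E_xy < 0: the goods are complements.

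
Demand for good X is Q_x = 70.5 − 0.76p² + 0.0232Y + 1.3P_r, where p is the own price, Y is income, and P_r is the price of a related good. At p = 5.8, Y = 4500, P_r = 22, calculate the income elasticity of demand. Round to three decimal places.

0.587

First evaluate Q_x: 70.5 − 0.76(5.8)² + 0.0232(4500) + 1.3(22) = 70.5 − 25.5664 + 104.4 + 28.6 = 177.9336.
∂Q_x/∂Y = +0.0232, so E_I = 0.0232·(4500/177.9336) ≈ 0.587.
E_I ∈ (0,1): normal good (necessity).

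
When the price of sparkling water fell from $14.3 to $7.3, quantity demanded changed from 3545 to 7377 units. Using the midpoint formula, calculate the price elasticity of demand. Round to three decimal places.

%ΔQ = (7377 − 3545)/[(3545 + 7377)/2] = 3832/5461 ≈ 0.7017.
%ΔP = (7.3 − 14.3)/[(14.3 + 7.3)/2] = -7/10.8 ≈ -0.6481.
Arc elasticity E = %ΔQ/%ΔP ≈ 0.7017/-0.6481 ≈ -1.083.
|E| > 1: demand is elastic over this range.

-1.083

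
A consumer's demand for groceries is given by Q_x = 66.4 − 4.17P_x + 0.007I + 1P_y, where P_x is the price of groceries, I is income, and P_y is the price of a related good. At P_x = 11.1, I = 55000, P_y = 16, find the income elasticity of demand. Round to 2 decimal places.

0.91

At the given point, Q_x = 66.4 − 4.17(11.1) + 0.007(55000) + 1(16) = 66.4 − 46.287 + 385 + 16 = 421.113.
∂Q_x/∂I = +0.007, so E_I = 0.007·(55000/421.113) ≈ 0.91.
E_I ∈ (0,1): normal good (necessity).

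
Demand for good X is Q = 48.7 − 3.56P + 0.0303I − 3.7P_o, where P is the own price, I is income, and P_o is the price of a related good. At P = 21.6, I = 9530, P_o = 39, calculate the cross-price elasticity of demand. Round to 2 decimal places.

-1.24

Q = 48.7 − 3.56(21.6) + 0.0303(9530) − 3.7(39) = 48.7 − 76.896 + 288.759 − 144.3 = 116.263.
∂Q/∂P_o = −3.7, so E_xy = -3.7·(39/116.263) ≈ -1.24.
E_xy < 0: the goods are complements.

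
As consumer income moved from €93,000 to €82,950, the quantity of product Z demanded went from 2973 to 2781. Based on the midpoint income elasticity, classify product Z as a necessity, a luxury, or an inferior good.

necessity

%ΔQ = (2781 − 2973)/[(2973+2781)/2] = -192/2877 ≈ -0.0667.
%ΔI = (82,950 − 93,000)/[(93,000+82,950)/2] = -10050/87975 ≈ -0.1142.
E_I = %ΔQ/%ΔI ≈ 0.584.
E_I ∈ (0,1): normal good (necessity).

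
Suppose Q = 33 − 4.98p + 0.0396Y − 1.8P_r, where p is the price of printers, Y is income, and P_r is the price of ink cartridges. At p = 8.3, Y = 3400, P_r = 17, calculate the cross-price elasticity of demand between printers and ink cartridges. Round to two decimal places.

-0.32

Substituting, Q = 33 − 4.98(8.3) + 0.0396(3400) − 1.8(17) = 33 − 41.334 + 134.64 − 30.6 = 95.706.
∂Q/∂P_r = −1.8, so E_xy = -1.8·(17/95.706) ≈ -0.32.
E_xy < 0: the goods are complements.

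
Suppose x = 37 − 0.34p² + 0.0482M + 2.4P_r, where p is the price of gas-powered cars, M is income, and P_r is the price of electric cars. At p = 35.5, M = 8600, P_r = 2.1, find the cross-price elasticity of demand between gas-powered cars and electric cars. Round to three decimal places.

x = 37 − 0.34(35.5)² + 0.0482(8600) + 2.4(2.1) = 37 − 428.485 + 414.52 + 5.04 = 28.075.
∂x/∂P_r = +2.4, so E_xy = 2.4·(2.1/28.075) ≈ 0.180.
E_xy > 0: the goods are substitutes.

0.180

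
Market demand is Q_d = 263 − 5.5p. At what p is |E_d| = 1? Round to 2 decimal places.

For linear demand Q_d = a − bp, E = −bp/(a − bp). |E| = 1 ⇒ bp = a − bp ⇒ p = a/(2b).
p = 263/(2·5.5) ≈ 23.91.

23.91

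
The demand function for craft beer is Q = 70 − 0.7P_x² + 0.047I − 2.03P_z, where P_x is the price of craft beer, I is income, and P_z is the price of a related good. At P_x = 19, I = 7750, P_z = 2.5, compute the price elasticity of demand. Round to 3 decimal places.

Substituting, Q = 70 − 0.7(19)² + 0.047(7750) − 2.03(2.5) = 70 − 252.7 + 364.25 − 5.075 = 176.475.
∂Q/∂P_x = −2·0.7·P_x = -26.6, so E_p = -26.6·(19/176.475) ≈ -2.864.
|E_p| > 1: demand is elastic.

-2.864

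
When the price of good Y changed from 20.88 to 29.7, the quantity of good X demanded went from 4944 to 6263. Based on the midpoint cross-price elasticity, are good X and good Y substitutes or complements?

%ΔQ_x = (6263 − 4944)/[(4944+6263)/2] = 1319/5603.5 ≈ 0.2354.
%ΔP_y = (29.7 − 20.88)/[(20.88+29.7)/2] ≈ 0.3488.
E_xy = 0.2354/0.3488 ≈ 0.675.
E_xy > 0, so the goods are substitutes.

substitutes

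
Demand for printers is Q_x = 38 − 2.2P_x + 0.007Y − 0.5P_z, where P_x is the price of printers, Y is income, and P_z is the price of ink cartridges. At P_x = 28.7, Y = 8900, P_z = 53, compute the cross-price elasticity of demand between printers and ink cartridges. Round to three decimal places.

-2.486

First evaluate Q_x: 38 − 2.2(28.7) + 0.007(8900) − 0.5(53) = 38 − 63.14 + 62.3 − 26.5 = 10.66.
∂Q_x/∂P_z = −0.5, so E_xy = -0.5·(53/10.66) ≈ -2.486.
E_xy < 0: the goods are complements.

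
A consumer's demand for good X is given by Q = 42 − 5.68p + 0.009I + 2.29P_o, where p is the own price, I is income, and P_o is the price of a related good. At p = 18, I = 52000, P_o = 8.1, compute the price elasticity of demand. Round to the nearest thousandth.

-0.240

First evaluate Q: 42 − 5.68(18) + 0.009(52000) + 2.29(8.1) = 42 − 102.24 + 468 + 18.549 = 426.309.
∂Q/∂p = −5.68, so E_p = (−5.68)·(18/426.309) ≈ -0.240.
|E_p| < 1: demand is inelastic.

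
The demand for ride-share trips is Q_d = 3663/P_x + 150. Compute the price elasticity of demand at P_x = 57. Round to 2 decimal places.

-0.30

At P_x = 57, Q_d = 214.2632.
dQ_d/dP_x = −3663/P_x² = −1.1274.
Point elasticity E = (dQ_d/dP_x)·(P_x/Q_d) = -1.1274 × 57/214.2632 ≈ -0.30.
|E| < 1, so demand is inelastic at this price.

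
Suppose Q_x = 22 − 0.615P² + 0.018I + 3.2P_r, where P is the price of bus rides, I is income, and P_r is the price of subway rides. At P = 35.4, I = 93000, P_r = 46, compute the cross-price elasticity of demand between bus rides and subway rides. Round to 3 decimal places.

0.137

Substituting, Q_x = 22 − 0.615(35.4)² + 0.018(93000) + 3.2(46) = 22 − 770.6934 + 1674 + 147.2 = 1072.5066.
∂Q_x/∂P_r = +3.2, so E_xy = 3.2·(46/1072.5066) ≈ 0.137.
E_xy > 0: the goods are substitutes.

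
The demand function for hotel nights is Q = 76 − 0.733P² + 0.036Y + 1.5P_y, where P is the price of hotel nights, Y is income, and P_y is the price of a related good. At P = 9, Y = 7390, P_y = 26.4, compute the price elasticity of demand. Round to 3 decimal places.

-0.368

Substituting, Q = 76 − 0.733(9)² + 0.036(7390) + 1.5(26.4) = 76 − 59.373 + 266.04 + 39.6 = 322.267.
∂Q/∂P = −2·0.733·P = -13.194, so E_p = -13.194·(9/322.267) ≈ -0.368.
|E_p| < 1: demand is inelastic.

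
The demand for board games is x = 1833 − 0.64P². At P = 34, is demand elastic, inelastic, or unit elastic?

elastic

At P = 34, x = 1093.16.
dx/dP = −2·0.64·P = −43.52.
Point elasticity E = (dx/dP)·(P/x) = -43.52 × 34/1093.16 ≈ -1.354.
|E| ≈ 1.354 > 1, so demand is elastic.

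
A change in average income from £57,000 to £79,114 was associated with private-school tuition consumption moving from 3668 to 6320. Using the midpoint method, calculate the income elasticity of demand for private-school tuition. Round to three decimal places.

%ΔQ = (6320 − 3668)/[(3668+6320)/2] = 2652/4994 ≈ 0.5310.
%ΔI = (79,114 − 57,000)/[(57,000+79,114)/2] = 22114/68057 ≈ 0.3249.
E_I = %ΔQ/%ΔI ≈ 1.634.
E_I > 1: normal good (luxury).

1.634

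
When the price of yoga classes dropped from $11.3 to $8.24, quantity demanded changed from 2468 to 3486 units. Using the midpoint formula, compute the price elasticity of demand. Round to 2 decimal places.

%ΔQ = (3486 − 2468)/[(2468 + 3486)/2] = 1018/2977 ≈ 0.3420.
%ΔP = (8.24 − 11.3)/[(11.3 + 8.24)/2] = -3.06/9.77 ≈ -0.3132.
Arc elasticity E = %ΔQ/%ΔP ≈ 0.3420/-0.3132 ≈ -1.09.
|E| > 1: demand is elastic over this range.

-1.09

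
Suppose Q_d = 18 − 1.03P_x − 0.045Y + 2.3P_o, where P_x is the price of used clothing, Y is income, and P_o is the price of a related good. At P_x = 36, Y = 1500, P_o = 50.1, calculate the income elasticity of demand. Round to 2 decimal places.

Substituting, Q_d = 18 − 1.03(36) − 0.045(1500) + 2.3(50.1) = 18 − 37.08 − 67.5 + 115.23 = 28.65.
∂Q_d/∂Y = −0.045, so E_I = -0.045·(1500/28.65) ≈ -2.36.
E_I < 0: inferior good.

-2.36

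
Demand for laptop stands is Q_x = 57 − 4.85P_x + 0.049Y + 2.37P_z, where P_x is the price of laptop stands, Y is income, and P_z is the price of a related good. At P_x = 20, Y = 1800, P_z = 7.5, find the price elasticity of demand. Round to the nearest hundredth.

First evaluate Q_x: 57 − 4.85(20) + 0.049(1800) + 2.37(7.5) = 57 − 97 + 88.2 + 17.775 = 65.975.
∂Q_x/∂P_x = −4.85, so E_p = (−4.85)·(20/65.975) ≈ -1.47.
|E_p| > 1: demand is elastic.

-1.47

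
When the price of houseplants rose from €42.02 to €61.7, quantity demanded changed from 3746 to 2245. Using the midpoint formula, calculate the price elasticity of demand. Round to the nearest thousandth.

-1.320

%Δq = (2245 − 3746)/[(3746 + 2245)/2] = -1501/2995.5 ≈ -0.5011.
%ΔP = (61.7 − 42.02)/[(42.02 + 61.7)/2] = 19.68/51.86 ≈ 0.3795.
Arc elasticity E = %Δq/%ΔP ≈ -0.5011/0.3795 ≈ -1.320.
|E| > 1: demand is elastic over this range.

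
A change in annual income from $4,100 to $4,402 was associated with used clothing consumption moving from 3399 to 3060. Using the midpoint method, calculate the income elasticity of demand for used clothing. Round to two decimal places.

%ΔQ = (3060 − 3399)/[(3399+3060)/2] = -339/3229.5 ≈ -0.1050.
%ΔI = (4,402 − 4,100)/[(4,100+4,402)/2] = 302/4251 ≈ 0.0710.
E_I = %ΔQ/%ΔI ≈ -1.48.
E_I < 0: inferior good.

-1.48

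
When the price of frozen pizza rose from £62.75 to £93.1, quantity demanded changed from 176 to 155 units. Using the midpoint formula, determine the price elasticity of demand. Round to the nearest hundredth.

-0.33

%Δq = (155 − 176)/[(176 + 155)/2] = -21/165.5 ≈ -0.1269.
%Δp = (93.1 − 62.75)/[(62.75 + 93.1)/2] = 30.35/77.925 ≈ 0.3895.
Arc elasticity E = %Δq/%Δp ≈ -0.1269/0.3895 ≈ -0.33.
|E| < 1: demand is inelastic over this range.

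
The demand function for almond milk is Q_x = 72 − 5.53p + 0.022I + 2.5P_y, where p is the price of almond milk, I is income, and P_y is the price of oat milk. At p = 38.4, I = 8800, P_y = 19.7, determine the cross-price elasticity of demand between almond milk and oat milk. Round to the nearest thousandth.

0.480

Substituting, Q_x = 72 − 5.53(38.4) + 0.022(8800) + 2.5(19.7) = 72 − 212.352 + 193.6 + 49.25 = 102.498.
∂Q_x/∂P_y = +2.5, so E_xy = 2.5·(19.7/102.498) ≈ 0.480.
E_xy > 0: the goods are substitutes.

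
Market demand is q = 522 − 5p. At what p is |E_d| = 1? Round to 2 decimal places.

For linear demand q = a − bp, E = −bp/(a − bp). |E| = 1 ⇒ bp = a − bp ⇒ p = a/(2b).
p = 522/(2·5) = 52.20.

52.20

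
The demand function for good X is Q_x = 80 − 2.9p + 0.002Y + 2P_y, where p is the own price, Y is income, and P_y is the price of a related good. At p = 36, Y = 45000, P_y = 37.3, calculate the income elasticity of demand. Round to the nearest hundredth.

0.64

Evaluating quantity at (p, Y, P_y) gives Q_x = 80 − 2.9(36) + 0.002(45000) + 2(37.3) = 80 − 104.4 + 90 + 74.6 = 140.2.
∂Q_x/∂Y = +0.002, so E_I = 0.002·(45000/140.2) ≈ 0.64.
E_I ∈ (0,1): normal good (necessity).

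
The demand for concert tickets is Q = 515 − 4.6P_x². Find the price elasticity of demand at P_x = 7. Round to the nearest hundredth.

-1.56

At P_x = 7, Q = 289.6.
dQ/dP_x = −2·4.6·P_x = −64.4.
Point elasticity E = (dQ/dP_x)·(P_x/Q) = -64.4 × 7/289.6 ≈ -1.56.
|E| > 1, so demand is elastic at this price.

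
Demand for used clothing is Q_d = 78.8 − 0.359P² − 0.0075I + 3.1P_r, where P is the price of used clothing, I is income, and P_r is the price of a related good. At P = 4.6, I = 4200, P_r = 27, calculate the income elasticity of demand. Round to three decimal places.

Q_d = 78.8 − 0.359(4.6)² − 0.0075(4200) + 3.1(27) = 78.8 − 7.5964 − 31.5 + 83.7 = 123.4036.
∂Q_d/∂I = −0.0075, so E_I = -0.0075·(4200/123.4036) ≈ -0.255.
E_I < 0: inferior good.

-0.255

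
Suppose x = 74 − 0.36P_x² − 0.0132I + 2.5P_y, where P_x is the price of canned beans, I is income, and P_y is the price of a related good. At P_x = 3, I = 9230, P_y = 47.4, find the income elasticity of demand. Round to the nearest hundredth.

-1.81

Substituting, x = 74 − 0.36(3)² − 0.0132(9230) + 2.5(47.4) = 74 − 3.24 − 121.836 + 118.5 = 67.424.
∂x/∂I = −0.0132, so E_I = -0.0132·(9230/67.424) ≈ -1.81.
E_I < 0: inferior good.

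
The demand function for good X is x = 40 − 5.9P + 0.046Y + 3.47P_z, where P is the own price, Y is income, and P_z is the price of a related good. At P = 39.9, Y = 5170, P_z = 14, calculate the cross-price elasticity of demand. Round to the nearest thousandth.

At the given point, x = 40 − 5.9(39.9) + 0.046(5170) + 3.47(14) = 40 − 235.41 + 237.82 + 48.58 = 90.99.
∂x/∂P_z = +3.47, so E_xy = 3.47·(14/90.99) ≈ 0.534.
E_xy > 0: the goods are substitutes.

0.534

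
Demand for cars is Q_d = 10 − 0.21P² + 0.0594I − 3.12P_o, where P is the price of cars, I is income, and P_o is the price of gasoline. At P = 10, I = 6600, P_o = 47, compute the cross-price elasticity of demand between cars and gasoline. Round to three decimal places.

-0.626

Substituting, Q_d = 10 − 0.21(10)² + 0.0594(6600) − 3.12(47) = 10 − 21 + 392.04 − 146.64 = 234.4.
∂Q_d/∂P_o = −3.12, so E_xy = -3.12·(47/234.4) ≈ -0.626.
E_xy < 0: the goods are complements.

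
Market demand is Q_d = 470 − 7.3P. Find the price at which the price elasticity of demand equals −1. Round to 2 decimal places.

For linear demand Q_d = a − bP, E = −bP/(a − bP). |E| = 1 ⇒ bP = a − bP ⇒ P = a/(2b).
P = 470/(2·7.3) ≈ 32.19.

32.19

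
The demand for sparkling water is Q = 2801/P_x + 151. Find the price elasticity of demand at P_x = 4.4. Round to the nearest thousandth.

At P_x = 4.4, Q = 787.5909.
dQ/dP_x = −2801/P_x² = −144.6798.
Point elasticity E = (dQ/dP_x)·(P_x/Q) = -144.6798 × 4.4/787.5909 ≈ -0.808.
|E| < 1, so demand is inelastic at this price.

-0.808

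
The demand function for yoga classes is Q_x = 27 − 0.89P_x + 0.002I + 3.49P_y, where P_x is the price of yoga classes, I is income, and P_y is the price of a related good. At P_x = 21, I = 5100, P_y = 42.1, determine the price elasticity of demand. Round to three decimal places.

Q_x = 27 − 0.89(21) + 0.002(5100) + 3.49(42.1) = 27 − 18.69 + 10.2 + 146.929 = 165.439.
∂Q_x/∂P_x = −0.89, so E_p = (−0.89)·(21/165.439) ≈ -0.113.
|E_p| < 1: demand is inelastic.

-0.113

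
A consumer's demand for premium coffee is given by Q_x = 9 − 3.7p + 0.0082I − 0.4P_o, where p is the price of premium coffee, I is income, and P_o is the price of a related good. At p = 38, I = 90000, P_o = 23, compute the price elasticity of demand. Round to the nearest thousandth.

-0.235

Q_x = 9 − 3.7(38) + 0.0082(90000) − 0.4(23) = 9 − 140.6 + 738 − 9.2 = 597.2.
∂Q_x/∂p = −3.7, so E_p = (−3.7)·(38/597.2) ≈ -0.235.
|E_p| < 1: demand is inelastic.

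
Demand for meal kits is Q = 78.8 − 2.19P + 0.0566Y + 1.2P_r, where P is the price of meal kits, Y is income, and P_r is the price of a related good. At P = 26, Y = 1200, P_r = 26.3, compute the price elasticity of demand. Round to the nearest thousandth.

First evaluate Q: 78.8 − 2.19(26) + 0.0566(1200) + 1.2(26.3) = 78.8 − 56.94 + 67.92 + 31.56 = 121.34.
∂Q/∂P = −2.19, so E_p = (−2.19)·(26/121.34) ≈ -0.469.
|E_p| < 1: demand is inelastic.

-0.469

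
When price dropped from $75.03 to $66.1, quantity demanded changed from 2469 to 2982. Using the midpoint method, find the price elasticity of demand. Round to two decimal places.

-1.49

%ΔQ = (2982 − 2469)/[(2469 + 2982)/2] = 513/2725.5 ≈ 0.1882.
%ΔP = (66.1 − 75.03)/[(75.03 + 66.1)/2] = -8.93/70.565 ≈ -0.1265.
Arc elasticity E = %ΔQ/%ΔP ≈ 0.1882/-0.1265 ≈ -1.49.
|E| > 1: demand is elastic over this range.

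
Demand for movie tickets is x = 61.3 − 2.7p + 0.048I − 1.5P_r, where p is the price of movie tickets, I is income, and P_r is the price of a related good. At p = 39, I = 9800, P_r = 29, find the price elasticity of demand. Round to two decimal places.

First evaluate x: 61.3 − 2.7(39) + 0.048(9800) − 1.5(29) = 61.3 − 105.3 + 470.4 − 43.5 = 382.9.
∂x/∂p = −2.7, so E_p = (−2.7)·(39/382.9) ≈ -0.28.
|E_p| < 1: demand is inelastic.

-0.28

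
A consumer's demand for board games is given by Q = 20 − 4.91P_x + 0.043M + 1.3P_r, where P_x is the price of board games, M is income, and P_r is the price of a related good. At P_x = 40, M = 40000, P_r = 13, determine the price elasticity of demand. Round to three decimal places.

-0.126

Q = 20 − 4.91(40) + 0.043(40000) + 1.3(13) = 20 − 196.4 + 1720 + 16.9 = 1560.5.
∂Q/∂P_x = −4.91, so E_p = (−4.91)·(40/1560.5) ≈ -0.126.
|E_p| < 1: demand is inelastic.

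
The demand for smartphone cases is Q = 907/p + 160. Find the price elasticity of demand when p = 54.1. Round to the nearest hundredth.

At p = 54.1, Q = 176.7652.
dQ/dp = −907/p² = −0.3099.
Point elasticity E = (dQ/dp)·(p/Q) = -0.3099 × 54.1/176.7652 ≈ -0.09.
|E| < 1, so demand is inelastic at this price.

-0.09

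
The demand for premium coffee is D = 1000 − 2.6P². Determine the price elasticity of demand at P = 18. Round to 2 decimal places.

-10.69

At P = 18, D = 157.6.
dD/dP = −2·2.6·P = −93.6.
Point elasticity E = (dD/dP)·(P/D) = -93.6 × 18/157.6 ≈ -10.69.
|E| > 1, so demand is elastic at this price.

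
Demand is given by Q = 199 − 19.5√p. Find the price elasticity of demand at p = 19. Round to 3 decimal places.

At p = 19, Q = 114.0015.
dQ/dp = −19.5/(2√p) = −19.5/(2·4.3589).
Point elasticity E = (dQ/dp)·(p/Q) = -2.2368 × 19/114.0015 ≈ -0.373.
|E| < 1, so demand is inelastic at this price.

-0.373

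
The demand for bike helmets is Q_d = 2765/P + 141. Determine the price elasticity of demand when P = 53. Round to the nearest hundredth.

-0.27

At P = 53, Q_d = 193.1698.
dQ_d/dP = −2765/P² = −0.9843.
Point elasticity E = (dQ_d/dP)·(P/Q_d) = -0.9843 × 53/193.1698 ≈ -0.27.
|E| < 1, so demand is inelastic at this price.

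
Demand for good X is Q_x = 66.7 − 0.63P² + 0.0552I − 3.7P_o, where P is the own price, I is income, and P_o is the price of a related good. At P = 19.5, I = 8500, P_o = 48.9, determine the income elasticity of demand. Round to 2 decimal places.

4.07

First evaluate Q_x: 66.7 − 0.63(19.5)² + 0.0552(8500) − 3.7(48.9) = 66.7 − 239.5575 + 469.2 − 180.93 = 115.4125.
∂Q_x/∂I = +0.0552, so E_I = 0.0552·(8500/115.4125) ≈ 4.07.
E_I > 1: normal good (luxury).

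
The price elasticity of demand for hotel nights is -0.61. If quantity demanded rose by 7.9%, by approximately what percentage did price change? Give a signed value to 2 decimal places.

-12.95

%ΔQ ≈ E × %ΔP ⇒ %ΔP = %ΔQ / E = (7.9%)/(-0.61) ≈ -12.95%.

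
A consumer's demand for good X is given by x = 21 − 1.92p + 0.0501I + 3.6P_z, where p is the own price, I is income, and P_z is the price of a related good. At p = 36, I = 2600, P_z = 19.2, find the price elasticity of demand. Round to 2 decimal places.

Substituting, x = 21 − 1.92(36) + 0.0501(2600) + 3.6(19.2) = 21 − 69.12 + 130.26 + 69.12 = 151.26.
∂x/∂p = −1.92, so E_p = (−1.92)·(36/151.26) ≈ -0.46.
|E_p| < 1: demand is inelastic.

-0.46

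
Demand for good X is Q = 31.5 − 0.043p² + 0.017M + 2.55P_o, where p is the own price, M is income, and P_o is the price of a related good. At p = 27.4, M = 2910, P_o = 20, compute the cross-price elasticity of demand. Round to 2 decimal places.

At the given point, Q = 31.5 − 0.043(27.4)² + 0.017(2910) + 2.55(20) = 31.5 − 32.2827 + 49.47 + 51 = 99.6873.
∂Q/∂P_o = +2.55, so E_xy = 2.55·(20/99.6873) ≈ 0.51.
E_xy > 0: the goods are substitutes.

0.51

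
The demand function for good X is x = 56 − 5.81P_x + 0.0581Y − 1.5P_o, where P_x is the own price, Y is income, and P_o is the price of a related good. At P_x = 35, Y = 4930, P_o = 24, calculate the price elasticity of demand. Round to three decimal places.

-1.973

At the given point, x = 56 − 5.81(35) + 0.0581(4930) − 1.5(24) = 56 − 203.35 + 286.433 − 36 = 103.083.
∂x/∂P_x = −5.81, so E_p = (−5.81)·(35/103.083) ≈ -1.973.
|E_p| > 1: demand is elastic.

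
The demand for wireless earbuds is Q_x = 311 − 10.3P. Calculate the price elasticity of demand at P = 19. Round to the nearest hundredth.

At P = 19, Q_x = 115.3.
dQ_x/dP = −10.3.
Point elasticity E = (dQ_x/dP)·(P/Q_x) = -10.3 × 19/115.3 ≈ -1.70.
|E| > 1, so demand is elastic at this price.

-1.70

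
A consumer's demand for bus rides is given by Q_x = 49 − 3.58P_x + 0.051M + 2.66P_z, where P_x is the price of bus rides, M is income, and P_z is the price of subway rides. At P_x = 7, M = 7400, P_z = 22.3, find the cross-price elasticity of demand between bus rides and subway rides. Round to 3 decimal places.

Evaluating quantity at (P_x, M, P_z) gives Q_x = 49 − 3.58(7) + 0.051(7400) + 2.66(22.3) = 49 − 25.06 + 377.4 + 59.318 = 460.658.
∂Q_x/∂P_z = +2.66, so E_xy = 2.66·(22.3/460.658) ≈ 0.129.
E_xy > 0: the goods are substitutes.

0.129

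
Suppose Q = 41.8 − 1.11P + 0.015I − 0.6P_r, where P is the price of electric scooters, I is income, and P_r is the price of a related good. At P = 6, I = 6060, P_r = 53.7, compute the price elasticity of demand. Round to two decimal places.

-0.07

Q = 41.8 − 1.11(6) + 0.015(6060) − 0.6(53.7) = 41.8 − 6.66 + 90.9 − 32.22 = 93.82.
∂Q/∂P = −1.11, so E_p = (−1.11)·(6/93.82) ≈ -0.07.
|E_p| < 1: demand is inelastic.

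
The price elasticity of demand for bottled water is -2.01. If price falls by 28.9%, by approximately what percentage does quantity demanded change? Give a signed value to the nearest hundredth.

58.09

%ΔQ ≈ E × %ΔP = (-2.01) × (-28.9%) ≈ 58.09%.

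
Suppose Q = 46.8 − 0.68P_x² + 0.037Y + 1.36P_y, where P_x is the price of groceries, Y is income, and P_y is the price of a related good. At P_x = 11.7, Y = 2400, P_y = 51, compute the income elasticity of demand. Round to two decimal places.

0.79

At the given point, Q = 46.8 − 0.68(11.7)² + 0.037(2400) + 1.36(51) = 46.8 − 93.0852 + 88.8 + 69.36 = 111.8748.
∂Q/∂Y = +0.037, so E_I = 0.037·(2400/111.8748) ≈ 0.79.
E_I ∈ (0,1): normal good (necessity).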